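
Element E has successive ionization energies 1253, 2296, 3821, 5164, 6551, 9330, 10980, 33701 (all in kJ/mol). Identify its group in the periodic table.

Group 17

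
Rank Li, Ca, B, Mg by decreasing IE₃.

Li > Mg > Ca > B

After 2 electrons have been removed, what remains? Li²⁺ is already 1 electron into the core; Ca²⁺ is the bare [Ar] core; B²⁺ still has 1 valence electron; Mg²⁺ is the bare [Ne] core.
Breaking into a closed-shell core is much more expensive than removing a leftover valence electron — Ca, Mg and Li have the largest IE_3 here.
The numbers (kJ/mol): Li 11815, Ca 4912, B 3660, Mg 7733.
Hence IE_3: B < Ca < Mg < Li.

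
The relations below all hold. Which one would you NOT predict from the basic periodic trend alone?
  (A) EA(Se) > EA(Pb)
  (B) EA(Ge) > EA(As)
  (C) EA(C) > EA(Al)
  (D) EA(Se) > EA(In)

(B)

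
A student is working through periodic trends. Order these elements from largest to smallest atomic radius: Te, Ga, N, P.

N is in period 2, group 15; P is in period 3, group 15; Ga is in period 4, group 13; Te is in period 5, group 16.
Across a period the added protons contract the valence shell; down a group each new principal shell makes the atom larger.
Neither a single period nor a single group — weigh both effects.
P > N: P sits below N in group 15, so the down-group effect alone puts P larger.
Ga > P: both effects reinforce here, so Ga is clearly the larger of the two.
Te > Ga: the two effects oppose for this pair; the down-group effect wins (136 vs 124 pm).
Tabulated atomic radius (pm): N 71, P 111, Ga 124, Te 136.
So from largest to smallest: Te > Ga > P > N.

Te > Ga > P > N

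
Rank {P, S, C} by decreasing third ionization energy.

C > S > P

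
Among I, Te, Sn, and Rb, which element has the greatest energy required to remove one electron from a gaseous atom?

Rb is in period 5, group 1; Sn is in period 5, group 14; Te is in period 5, group 16; I is in period 5, group 17.
Across a period the outer electron is held more tightly (higher IE₁); down a group it sits in a higher shell, more shielded, and comes off more easily.
All lie in period 5, so first ionization energy increases left to right.
The greatest energy required to remove one electron from a gaseous atom among these belongs to I.

I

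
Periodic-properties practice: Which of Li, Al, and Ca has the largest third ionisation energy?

Li

IE_3 is the cost of taking one more electron from the +2 cation: Li²⁺ is already 1 electron into the core; Al²⁺ still has 1 valence electron; Ca²⁺ is the bare [Ar] core.
Pulling an electron out of a noble-gas core costs far more than removing a remaining valence electron, so Ca and Li sit at the high end of IE_3.
Approximate IE_3 values (kJ/mol): Li 11815, Al 2745, Ca 4912.
So the third ionization energies run Al < Ca < Li.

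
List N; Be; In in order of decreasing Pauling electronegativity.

N > In > Be

Be is in period 2, group 2; N is in period 2, group 15; In is in period 5, group 13.
Atoms toward the upper right of the periodic table pull bonding electrons most strongly.
These span different periods and groups, so the two trends combine.
In > Be: the two effects oppose for this pair; the across-period effect wins (1.78 vs 1.57).
N > In: both effects reinforce here, so N is clearly the higher of the two.
For reference (Pauling): Be 1.57, N 3.04, In 1.78.
So from highest to lowest: N > In > Be.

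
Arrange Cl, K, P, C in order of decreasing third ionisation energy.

C, K, Cl, P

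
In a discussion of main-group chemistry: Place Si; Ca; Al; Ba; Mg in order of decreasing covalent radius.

Ba, Ca, Mg, Al, Si

Mg is in period 3, group 2; Al is in period 3, group 13; Si is in period 3, group 14; Ca is in period 4, group 2; Ba is in period 6, group 2.
Moving right in a period, electrons are added to the same shell under a stronger nuclear pull, so atoms get smaller; moving down, a new shell is opened and atoms get larger.
Neither a single period nor a single group — weigh both effects.
Al > Si: both are in period 3; the period trend gives Al the larger value.
Mg > Al: Mg lies to the left of Al in period 3, so the across-period effect alone puts Mg larger.
Ca > Mg: Ca sits below Mg in group 2, so the down-group effect alone puts Ca larger.
Ba > Ca: Ba sits below Ca in group 2, so the down-group effect alone puts Ba larger.
For reference (pm): Mg 139, Al 126, Si 116, Ca 171, Ba 196.
So from largest to smallest: Ba > Ca > Mg > Al > Si.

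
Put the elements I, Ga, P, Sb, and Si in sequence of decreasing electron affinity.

I > Si > Sb > P > Ga

Si is in period 3, group 14; P is in period 3, group 15; Ga is in period 4, group 13; Sb is in period 5, group 15; I is in period 5, group 17.
EA tends to increase across a period and decrease down a group, though the pattern is less regular than for IE or radius.
These span different periods and groups, so the two trends combine.
P > Ga: both effects reinforce here, so P is clearly the higher of the two.
Sb > P: this pair runs against the simple trend — see the exception note.
Si > Sb: period and group pull opposite ways; the down-group shift dominates (134 vs 103 kJ/mol).
I > Si: the two effects oppose for this pair; the across-period effect wins (295 vs 134 kJ/mol).
Note the exception: Sb has a higher electron affinity than P, contrary to the simple trend — both are half-filled np³, but the pairing/repulsion penalty for the added electron shrinks as the p orbitals become larger and more diffuse down the group, and for Sb that outweighs the weaker nuclear attraction.
Note the exception: Si has a higher electron affinity than P, contrary to the simple trend — adding an electron to P's half-filled 3p³ is unfavourable, so Si (3p²) has the more exothermic EA.
Tabulated electron affinity (kJ/mol): Si 134, P 72, Ga 29, Sb 103, I 295.
So from highest to lowest: I > Si > Sb > P > Ga.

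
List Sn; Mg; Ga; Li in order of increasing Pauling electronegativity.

Li is in period 2, group 1; Mg is in period 3, group 2; Ga is in period 4, group 13; Sn is in period 5, group 14.
Electronegativity increases across a period and decreases down a group, tracking effective nuclear charge and atomic size.
These sit on a diagonal, where the across-period and down-group effects partly cancel.
Mg > Li: the two effects oppose for this pair; the across-period effect wins (1.31 vs 0.98).
Ga > Mg: the two effects oppose for this pair; the across-period effect wins (1.81 vs 1.31).
Sn > Ga: the two effects oppose for this pair; the across-period effect wins (1.96 vs 1.81).
Tabulated electronegativity (Pauling): Li 0.98, Mg 1.31, Ga 1.81, Sn 1.96.
So from lowest to highest: Li < Mg < Ga < Sn.

Li < Mg < Ga < Sn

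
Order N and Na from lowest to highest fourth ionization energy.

N, Na

Consider each +3 ion: N³⁺ still has 2 valence electrons; Na³⁺ is already 2 electrons into the core.
Pulling an electron out of a noble-gas core costs far more than removing a remaining valence electron, so Na sits at the high end of IE_4.
The numbers (kJ/mol): N 7475, Na 9543.
Hence IE_4: N < Na.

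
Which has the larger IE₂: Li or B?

IE_2 is the cost of taking one more electron from the +1 cation: Li⁺ is the bare [He] core; B⁺ still has 2 valence electrons.
Pulling an electron out of a noble-gas core costs far more than removing a remaining valence electron, so Li sits at the high end of IE_2.
The numbers (kJ/mol): Li 7298, B 2427.
Overall IE_2 order: B < Li.

Li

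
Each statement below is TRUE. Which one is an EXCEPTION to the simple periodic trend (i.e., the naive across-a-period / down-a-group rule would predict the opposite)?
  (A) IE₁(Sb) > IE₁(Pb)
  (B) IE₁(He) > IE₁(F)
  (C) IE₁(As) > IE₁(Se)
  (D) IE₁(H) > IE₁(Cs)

The general trend: IE₁ increases across a period and decreases down a group.
(A) Sb (period 5, group 15) vs Pb (period 6, group 14): the stated order agrees with the simple trend.
(B) He (period 1, group 18) vs F (period 2, group 17): the stated order agrees with the simple trend.
(C) As (period 4, group 15) vs Se (period 4, group 16): the stated order contradicts the simple trend.
(D) H (period 1, group 1) vs Cs (period 6, group 1): the stated order agrees with the simple trend.
The exception is (C): Se (4p⁴) ionizes more easily than half-filled As (4p³).

(C)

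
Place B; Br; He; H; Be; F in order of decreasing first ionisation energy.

He, F, H, Br, Be, B

H is in period 1, group 1; He is in period 1, group 18; Be is in period 2, group 2; B is in period 2, group 13; F is in period 2, group 17; Br is in period 4, group 17.
First ionization energy rises across a period (greater Z_eff holds electrons more tightly) and falls down a group (valence electrons are farther from the nucleus).
These span different periods and groups, so the two trends combine.
Be > B: this pair runs against the simple trend — see the exception note.
Br > Be: period and group pull opposite ways; the across-period shift dominates (1140 vs 900 kJ/mol).
H > Br: the two effects oppose for this pair; the down-group effect wins (1312 vs 1140 kJ/mol).
F > H: the two effects oppose for this pair; the across-period effect wins (1681 vs 1312 kJ/mol).
He > F: relative to F, both the across-period and down-group shifts push He's first ionization energy up.
Note the exception: Be has a higher first ionization energy than B, contrary to the simple trend — removing B's lone 2p electron is easier than breaking Be's filled 2s².
Tabulated first ionization energy (kJ/mol): H 1312, He 2372, Be 900, B 801, F 1681, Br 1140.
So from highest to lowest: He > F > H > Br > Be > B.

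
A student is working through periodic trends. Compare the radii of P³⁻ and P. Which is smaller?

P

Forming P³⁻ adds 3 electrons to P. More electron–electron repulsion in the same shell, with unchanged nuclear charge, lets the cloud expand.
An anion is larger than its parent atom: P³⁻ > P.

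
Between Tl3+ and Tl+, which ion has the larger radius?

Both ions have Z = 81 protons, but Tl3+ has lost more electrons, so its remaining electrons feel a larger effective nuclear charge per electron and are pulled in more tightly.
Higher positive charge → smaller ion, so Tl+ > Tl3+.

Tl+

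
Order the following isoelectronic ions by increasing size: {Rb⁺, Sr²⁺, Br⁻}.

All of these have 36 electrons, so size is governed by nuclear charge alone: the more protons, the stronger the pull on the same electron cloud, and the smaller the ion.
Nuclear charges: Sr²⁺ (Z=38), Rb⁺ (Z=37), Br⁻ (Z=35).
Smallest to largest: Sr²⁺ < Rb⁺ < Br⁻.

Sr²⁺ < Rb⁺ < Br⁻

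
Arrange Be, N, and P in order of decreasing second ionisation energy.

Consider each +1 ion: Be⁺ still has 1 valence electron; N⁺ still has 4 valence electrons; P⁺ still has 4 valence electrons.
All are still removing valence electrons, so compare the +1 ions as you would atoms: IE_2 generally rises across a period (higher Z_eff) and falls down a group (larger shell), subject to the usual subshell exceptions.
Valence configurations: Be⁺ [He]2s¹, N⁺ [He]2s²2p², P⁺ [Ne]3s²3p².
Approximate IE_2 values (kJ/mol): Be 1757, N 2856, P 1907.
So the second ionization energies run Be < P < N.

N, P, Be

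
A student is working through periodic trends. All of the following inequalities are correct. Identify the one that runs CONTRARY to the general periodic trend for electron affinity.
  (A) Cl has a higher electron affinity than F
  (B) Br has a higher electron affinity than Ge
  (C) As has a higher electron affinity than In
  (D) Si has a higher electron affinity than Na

(A)

The general trend: electron affinity increases across a period and decreases down a group.
(A) Cl (period 3, group 17) vs F (period 2, group 17): the stated order contradicts the simple trend.
(B) Br (period 4, group 17) vs Ge (period 4, group 14): the stated order agrees with the simple trend.
(C) As (period 4, group 15) vs In (period 5, group 13): the stated order agrees with the simple trend.
(D) Si (period 3, group 14) vs Na (period 3, group 1): the stated order agrees with the simple trend.
The exception is (A): F's small 2p subshell makes the incoming electron feel strong e⁻–e⁻ repulsion, so Cl actually releases more energy on gaining an electron.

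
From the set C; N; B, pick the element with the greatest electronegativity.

N

Electronegativity increases across a period and decreases down a group, tracking effective nuclear charge and atomic size.
All lie in period 2, so electronegativity increases left to right.
The greatest electronegativity among these belongs to N.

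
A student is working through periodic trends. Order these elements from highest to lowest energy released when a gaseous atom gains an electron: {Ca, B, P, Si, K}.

Si, P, K, B, Ca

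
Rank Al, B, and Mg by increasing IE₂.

Mg, Al, B

After 1 electron has been removed, what remains? Al⁺ still has 2 valence electrons; B⁺ still has 2 valence electrons; Mg⁺ still has 1 valence electron.
All are still removing valence electrons, so compare the +1 ions as you would atoms: IE_2 generally rises across a period (higher Z_eff) and falls down a group (larger shell), subject to the usual subshell exceptions.
Valence configurations: Al⁺ [Ne]3s², B⁺ [He]2s², Mg⁺ [Ne]3s¹.
The numbers (kJ/mol): Al 1817, B 2427, Mg 1451.
So the second ionization energies run Mg < Al < B.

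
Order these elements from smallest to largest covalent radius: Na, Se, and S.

Na is in period 3, group 1; S is in period 3, group 16; Se is in period 4, group 16.
Across a period the added protons contract the valence shell; down a group each new principal shell makes the atom larger.
Here both period and group differ, so the two effects have to be weighed against each other.
Se > S: they share group 16; the group trend gives Se the larger value.
Na > Se: the two effects oppose for this pair; the across-period effect wins (155 vs 116 pm).
Tabulated atomic radius (pm): Na 155, S 103, Se 116.
So from smallest to largest: S < Se < Na.

S < Se < Na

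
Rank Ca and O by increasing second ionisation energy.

Consider each +1 ion: Ca⁺ still has 1 valence electron; O⁺ still has 5 valence electrons.
All are still removing valence electrons, so compare the +1 ions as you would atoms: IE_2 generally rises across a period (higher Z_eff) and falls down a group (larger shell), subject to the usual subshell exceptions.
Valence configurations: Ca⁺ [Ar]4s¹, O⁺ [He]2s²2p³.
The numbers (kJ/mol): Ca 1145, O 3388.
Overall IE_2 order: Ca < O.

Ca < O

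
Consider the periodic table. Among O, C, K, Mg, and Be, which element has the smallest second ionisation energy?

After 1 electron has been removed, what remains? O⁺ still has 5 valence electrons; C⁺ still has 3 valence electrons; K⁺ is the bare [Ar] core; Mg⁺ still has 1 valence electron; Be⁺ still has 1 valence electron.
Usually core removal costs more than valence removal, but here the competition is close: a tightly held n=2 valence electron can cost more to remove than an n=3 core electron, so the actual values have to decide it.
Valence configurations: O⁺ [He]2s²2p³, C⁺ [He]2s²2p¹, Mg⁺ [Ne]3s¹, Be⁺ [He]2s¹.
Approximate IE_2 values (kJ/mol): O 3388, C 2353, K 3052, Mg 1451, Be 1757.
So the second ionization energies run Mg < Be < C < K < O.

Mg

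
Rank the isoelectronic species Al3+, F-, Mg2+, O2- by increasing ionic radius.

All of these have 10 electrons, so size is governed by nuclear charge alone: the more protons, the stronger the pull on the same electron cloud, and the smaller the ion.
Nuclear charges: Al3+ (Z=13), Mg2+ (Z=12), F- (Z=9), O2- (Z=8).
Smallest to largest: Al3+ < Mg2+ < F- < O2-.

Al3+ < Mg2+ < F- < O2-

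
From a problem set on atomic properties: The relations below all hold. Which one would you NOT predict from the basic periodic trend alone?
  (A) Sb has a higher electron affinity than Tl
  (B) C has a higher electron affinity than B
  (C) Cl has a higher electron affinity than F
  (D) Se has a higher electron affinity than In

(C)

The general trend: electron affinity increases across a period and decreases down a group.
(A) Sb (period 5, group 15) vs Tl (period 6, group 13): the stated order agrees with the simple trend.
(B) C (period 2, group 14) vs B (period 2, group 13): the stated order agrees with the simple trend.
(C) Cl (period 3, group 17) vs F (period 2, group 17): the stated order contradicts the simple trend.
(D) Se (period 4, group 16) vs In (period 5, group 13): the stated order agrees with the simple trend.
The exception is (C): F's small 2p subshell makes the incoming electron feel strong e⁻–e⁻ repulsion, so Cl actually releases more energy on gaining an electron.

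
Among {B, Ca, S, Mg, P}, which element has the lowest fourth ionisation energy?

S

The fourth ionization energy removes an electron from the +3 ion. For each element: B³⁺ is the bare [He] core; Ca³⁺ is already 1 electron into the core; S³⁺ still has 3 valence electrons; Mg³⁺ is already 1 electron into the core; P³⁺ still has 2 valence electrons.
Core electrons are held far more tightly than valence electrons, so Ca, Mg and B top the IE_4 order.
Valence configurations: S³⁺ [Ne]3s²3p¹, P³⁺ [Ne]3s².
S³⁺ loses a lone 3p electron whereas P³⁺ must break into a filled 3s² pair, so IE_4(P) > IE_4(S) even though S has the higher nuclear charge.
Tabulated IE_4 (kJ/mol): B 25026, Ca 6491, S 4556, Mg 10543, P 4964.
Putting it together, IE_4: S < P < Ca < Mg < B.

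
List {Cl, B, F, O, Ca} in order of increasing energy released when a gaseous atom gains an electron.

Ca < B < O < F < Cl

B is in period 2, group 13; O is in period 2, group 16; F is in period 2, group 17; Cl is in period 3, group 17; Ca is in period 4, group 2.
Electron affinity generally becomes more exothermic across a period toward the halogens and less exothermic down a group.
Neither a single period nor a single group — weigh both effects.
B > Ca: relative to Ca, both the across-period and down-group shifts push B's electron affinity up.
O > B: O lies to the right of B in period 2, so the across-period effect alone puts O higher.
F > O: both are in period 2; the period trend gives F the larger value.
Cl > F: this pair runs against the simple trend — see the exception note.
Note the exception: Cl has a higher electron affinity than F, contrary to the simple trend — F's small 2p subshell makes the incoming electron feel strong e⁻–e⁻ repulsion, so Cl actually releases more energy on gaining an electron.
Tabulated electron affinity (kJ/mol): B 27, O 141, F 328, Cl 349, Ca 2.
So from lowest to highest: Ca < B < O < F < Cl.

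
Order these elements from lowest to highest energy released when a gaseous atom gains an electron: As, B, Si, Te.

EA tends to increase across a period and decrease down a group, though the pattern is less regular than for IE or radius.
A diagonal step moves right (one effect) and down (the opposite effect) at once.
As > B: the two effects oppose for this pair; the across-period effect wins (78 vs 27 kJ/mol).
Si > As: the two effects oppose for this pair; the down-group effect wins (134 vs 78 kJ/mol).
Te > Si: period and group pull opposite ways; the across-period shift dominates (190 vs 134 kJ/mol).
Approximate values (kJ/mol): B 27, Si 134, As 78, Te 190.
So from lowest to highest: B < As < Si < Te.

B < As < Si < Te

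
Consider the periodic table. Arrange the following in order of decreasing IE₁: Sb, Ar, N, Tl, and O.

Ar > N > O > Sb > Tl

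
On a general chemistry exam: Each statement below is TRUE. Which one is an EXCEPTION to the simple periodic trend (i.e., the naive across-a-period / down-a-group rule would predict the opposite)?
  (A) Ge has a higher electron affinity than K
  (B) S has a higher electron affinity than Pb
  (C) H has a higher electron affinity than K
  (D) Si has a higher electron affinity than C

(D)

The general trend: electron affinity increases across a period and decreases down a group.
(A) Ge (period 4, group 14) vs K (period 4, group 1): the stated order agrees with the simple trend.
(B) S (period 3, group 16) vs Pb (period 6, group 14): the stated order agrees with the simple trend.
(C) H (period 1, group 1) vs K (period 4, group 1): the stated order agrees with the simple trend.
(D) Si (period 3, group 14) vs C (period 2, group 14): the stated order contradicts the simple trend.
The exception is (D): Si's larger, more diffuse 3p orbitals accept an added electron slightly more readily than C's compact 2p.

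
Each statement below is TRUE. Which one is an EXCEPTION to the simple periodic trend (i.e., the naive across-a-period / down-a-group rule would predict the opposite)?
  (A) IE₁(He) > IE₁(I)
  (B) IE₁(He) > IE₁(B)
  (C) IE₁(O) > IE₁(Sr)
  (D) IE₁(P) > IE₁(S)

The general trend: first ionization energy increases across a period and decreases down a group.
(A) He (period 1, group 18) vs I (period 5, group 17): the stated order agrees with the simple trend.
(B) He (period 1, group 18) vs B (period 2, group 13): the stated order agrees with the simple trend.
(C) O (period 2, group 16) vs Sr (period 5, group 2): the stated order agrees with the simple trend.
(D) P (period 3, group 15) vs S (period 3, group 16): the stated order contradicts the simple trend.
The exception is (D): S (3p⁴) ionizes more easily than half-filled P (3p³) because the paired 3p electron in S is pushed out by e⁻–e⁻ repulsion.

(D)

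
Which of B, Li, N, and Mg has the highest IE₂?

The second ionization energy removes an electron from the +1 ion. For each element: B⁺ still has 2 valence electrons; Li⁺ is the bare [He] core; N⁺ still has 4 valence electrons; Mg⁺ still has 1 valence electron.
Breaking into a closed-shell core is much more expensive than removing a leftover valence electron — Li has the largest IE_2 here.
Valence configurations: B⁺ [He]2s², N⁺ [He]2s²2p², Mg⁺ [Ne]3s¹.
The numbers (kJ/mol): B 2427, Li 7298, N 2856, Mg 1451.
Overall IE_2 order: Mg < B < N < Li.

Li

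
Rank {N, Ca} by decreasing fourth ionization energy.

Consider each +3 ion: N³⁺ still has 2 valence electrons; Ca³⁺ is already 1 electron into the core.
Usually core removal costs more than valence removal, but here the competition is close: a tightly held n=2 valence electron can cost more to remove than an n=3 core electron, so the actual values have to decide it.
The numbers (kJ/mol): N 7475, Ca 6491.
Overall IE_4 order: Ca < N.

N > Ca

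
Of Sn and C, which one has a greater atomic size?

Sn

Across a period the added protons contract the valence shell; down a group each new principal shell makes the atom larger.
All are in group 14, so atomic radius increases down the group.
So Sn has the greater atomic size (Sn > C).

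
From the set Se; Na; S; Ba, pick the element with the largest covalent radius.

Ba

Na is in period 3, group 1; S is in period 3, group 16; Se is in period 4, group 16; Ba is in period 6, group 2.
Moving right in a period, electrons are added to the same shell under a stronger nuclear pull, so atoms get smaller; moving down, a new shell is opened and atoms get larger.
Neither a single period nor a single group — weigh both effects.
Se > S: Se sits below S in group 16, so the down-group effect alone puts Se larger.
Na > Se: period and group pull opposite ways; the across-period shift dominates (155 vs 116 pm).
Ba > Na: the two effects oppose for this pair; the down-group effect wins (196 vs 155 pm).
Tabulated atomic radius (pm): Na 155, S 103, Se 116, Ba 196.
The largest covalent radius among these belongs to Ba.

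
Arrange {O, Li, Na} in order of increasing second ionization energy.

O < Na < Li

IE_2 is the cost of taking one more electron from the +1 cation: O⁺ still has 5 valence electrons; Li⁺ is the bare [He] core; Na⁺ is the bare [Ne] core.
Pulling an electron out of a noble-gas core costs far more than removing a remaining valence electron, so Na and Li sit at the high end of IE_2.
Tabulated IE_2 (kJ/mol): O 3388, Li 7298, Na 4562.
So the second ionization energies run O < Na < Li.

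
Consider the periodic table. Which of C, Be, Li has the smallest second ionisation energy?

Be

IE_2 is the cost of taking one more electron from the +1 cation: C⁺ still has 3 valence electrons; Be⁺ still has 1 valence electron; Li⁺ is the bare [He] core.
Breaking into a closed-shell core is much more expensive than removing a leftover valence electron — Li has the largest IE_2 here.
Valence configurations: C⁺ [He]2s²2p¹, Be⁺ [He]2s¹.
The numbers (kJ/mol): C 2353, Be 1757, Li 7298.
Hence IE_2: Be < C < Li.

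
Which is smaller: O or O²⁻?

Forming O²⁻ adds 2 electrons to O. More electron–electron repulsion in the same shell, with unchanged nuclear charge, lets the cloud expand.
An anion is larger than its parent atom: O²⁻ > O.

O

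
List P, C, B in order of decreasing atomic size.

P > B > C

B is in period 2, group 13; C is in period 2, group 14; P is in period 3, group 15.
Moving right in a period, electrons are added to the same shell under a stronger nuclear pull, so atoms get smaller; moving down, a new shell is opened and atoms get larger.
Here both period and group differ, so the two effects have to be weighed against each other.
B > C: both are in period 2; the period trend gives B the larger value.
P > B: period and group pull opposite ways; the down-group shift dominates (111 vs 85 pm).
For reference (pm): B 85, C 75, P 111.
So from largest to smallest: P > B > C.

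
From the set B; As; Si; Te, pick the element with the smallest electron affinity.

B is in period 2, group 13; Si is in period 3, group 14; As is in period 4, group 15; Te is in period 5, group 16.
EA tends to increase across a period and decrease down a group, though the pattern is less regular than for IE or radius.
A diagonal step moves right (one effect) and down (the opposite effect) at once.
As > B: the two effects oppose for this pair; the across-period effect wins (78 vs 27 kJ/mol).
Si > As: the two effects oppose for this pair; the down-group effect wins (134 vs 78 kJ/mol).
Te > Si: period and group pull opposite ways; the across-period shift dominates (190 vs 134 kJ/mol).
Tabulated electron affinity (kJ/mol): B 27, Si 134, As 78, Te 190.
The smallest electron affinity among these belongs to B.

B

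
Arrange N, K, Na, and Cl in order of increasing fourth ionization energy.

Cl < K < N < Na

After 3 electrons have been removed, what remains? N³⁺ still has 2 valence electrons; K³⁺ is already 2 electrons into the core; Na³⁺ is already 2 electrons into the core; Cl³⁺ still has 4 valence electrons.
Usually core removal costs more than valence removal, but here the competition is close: a tightly held n=2 valence electron can cost more to remove than an n=3 core electron, so the actual values have to decide it.
Valence configurations: N³⁺ [He]2s², Cl³⁺ [Ne]3s²3p².
Tabulated IE_4 (kJ/mol): N 7475, K 5877, Na 9543, Cl 5159.
So the fourth ionization energies run Cl < K < N < Na.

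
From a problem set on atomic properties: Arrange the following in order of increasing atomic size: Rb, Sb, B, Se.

B is in period 2, group 13; Se is in period 4, group 16; Rb is in period 5, group 1; Sb is in period 5, group 15.
Radius decreases left→right (rising Z_eff, same n) and increases top→bottom (higher n).
Neither a single period nor a single group — weigh both effects.
Se > B: the two effects oppose for this pair; the down-group effect wins (116 vs 85 pm).
Sb > Se: relative to Se, both the across-period and down-group shifts push Sb's atomic radius up.
Rb > Sb: Rb lies to the left of Sb in period 5, so the across-period effect alone puts Rb larger.
Approximate values (pm): B 85, Se 116, Rb 210, Sb 140.
So from smallest to largest: B < Se < Sb < Rb.

B < Se < Sb < Rb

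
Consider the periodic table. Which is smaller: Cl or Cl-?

Forming Cl- adds 1 electron to Cl. More electron–electron repulsion in the same shell, with unchanged nuclear charge, lets the cloud expand.
An anion is larger than its parent atom: Cl- > Cl.

Cl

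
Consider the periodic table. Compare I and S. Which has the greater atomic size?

S is in period 3, group 16; I is in period 5, group 17.
Atomic radius shrinks across a period as nuclear charge pulls the same shell inward, and grows down a group as new shells are added.
Neither a single period nor a single group — weigh both effects.
I > S: the two effects oppose for this pair; the down-group effect wins (133 vs 103 pm).
Approximate values (pm): S 103, I 133.
So I has the greater atomic size (I > S).

I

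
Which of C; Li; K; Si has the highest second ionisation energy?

Consider each +1 ion: C⁺ still has 3 valence electrons; Li⁺ is the bare [He] core; K⁺ is the bare [Ar] core; Si⁺ still has 3 valence electrons.
Pulling an electron out of a noble-gas core costs far more than removing a remaining valence electron, so K and Li sit at the high end of IE_2.
Valence configurations: C⁺ [He]2s²2p¹, Si⁺ [Ne]3s²3p¹.
The numbers (kJ/mol): C 2353, Li 7298, K 3052, Si 1577.
So the second ionization energies run Si < C < K < Li.

Li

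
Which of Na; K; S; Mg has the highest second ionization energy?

Consider each +1 ion: Na⁺ is the bare [Ne] core; K⁺ is the bare [Ar] core; S⁺ still has 5 valence electrons; Mg⁺ still has 1 valence electron.
Pulling an electron out of a noble-gas core costs far more than removing a remaining valence electron, so K and Na sit at the high end of IE_2.
Valence configurations: S⁺ [Ne]3s²3p³, Mg⁺ [Ne]3s¹.
Tabulated IE_2 (kJ/mol): Na 4562, K 3052, S 2252, Mg 1451.
Hence IE_2: Mg < S < K < Na.

Na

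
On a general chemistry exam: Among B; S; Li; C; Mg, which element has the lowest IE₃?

IE_3 is the cost of taking one more electron from the +2 cation: B²⁺ still has 1 valence electron; S²⁺ still has 4 valence electrons; Li²⁺ is already 1 electron into the core; C²⁺ still has 2 valence electrons; Mg²⁺ is the bare [Ne] core.
Core electrons are held far more tightly than valence electrons, so Mg and Li top the IE_3 order.
Valence configurations: B²⁺ [He]2s¹, S²⁺ [Ne]3s²3p², C²⁺ [He]2s².
Approximate IE_3 values (kJ/mol): B 3660, S 3357, Li 11815, C 4620, Mg 7733.
So the third ionization energies run S < B < C < Mg < Li.

S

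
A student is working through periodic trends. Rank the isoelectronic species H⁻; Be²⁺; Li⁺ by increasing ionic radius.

Be²⁺, Li⁺, H⁻

All of these have 2 electrons, so size is governed by nuclear charge alone: the more protons, the stronger the pull on the same electron cloud, and the smaller the ion.
Nuclear charges: Be²⁺ (Z=4), Li⁺ (Z=3), H⁻ (Z=1).
Smallest to largest: Be²⁺ < Li⁺ < H⁻.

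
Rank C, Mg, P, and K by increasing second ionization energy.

Mg < P < C < K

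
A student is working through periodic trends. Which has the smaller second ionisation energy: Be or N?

Consider each +1 ion: Be⁺ still has 1 valence electron; N⁺ still has 4 valence electrons.
All are still removing valence electrons, so compare the +1 ions as you would atoms: IE_2 generally rises across a period (higher Z_eff) and falls down a group (larger shell), subject to the usual subshell exceptions.
Valence configurations: Be⁺ [He]2s¹, N⁺ [He]2s²2p².
Approximate IE_2 values (kJ/mol): Be 1757, N 2856.
Putting it together, IE_2: Be < N.

Be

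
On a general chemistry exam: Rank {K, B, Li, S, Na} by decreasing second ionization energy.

Li > Na > K > B > S

The second ionization energy removes an electron from the +1 ion. For each element: K⁺ is the bare [Ar] core; B⁺ still has 2 valence electrons; Li⁺ is the bare [He] core; S⁺ still has 5 valence electrons; Na⁺ is the bare [Ne] core.
Breaking into a closed-shell core is much more expensive than removing a leftover valence electron — K, Na and Li have the largest IE_2 here.
Valence configurations: B⁺ [He]2s², S⁺ [Ne]3s²3p³.
The numbers (kJ/mol): K 3052, B 2427, Li 7298, S 2252, Na 4562.
Hence IE_2: S < B < K < Na < Li.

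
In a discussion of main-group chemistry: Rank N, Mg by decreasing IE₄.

Mg > N

The fourth ionization energy removes an electron from the +3 ion. For each element: N³⁺ still has 2 valence electrons; Mg³⁺ is already 1 electron into the core.
Breaking into a closed-shell core is much more expensive than removing a leftover valence electron — Mg has the largest IE_4 here.
Tabulated IE_4 (kJ/mol): N 7475, Mg 10543.
Hence IE_4: N < Mg.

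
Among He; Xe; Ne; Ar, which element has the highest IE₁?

He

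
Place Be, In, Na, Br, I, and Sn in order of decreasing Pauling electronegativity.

Be is in period 2, group 2; Na is in period 3, group 1; Br is in period 4, group 17; In is in period 5, group 13; Sn is in period 5, group 14; I is in period 5, group 17.
Electronegativity increases across a period and decreases down a group, tracking effective nuclear charge and atomic size.
These span different periods and groups, so the two trends combine.
Be > Na: relative to Na, both the across-period and down-group shifts push Be's electronegativity up.
In > Be: period and group pull opposite ways; the across-period shift dominates (1.78 vs 1.57).
Sn > In: both are in period 5; the period trend gives Sn the larger value.
I > Sn: both are in period 5; the period trend gives I the larger value.
Br > I: they share group 17; the group trend gives Br the larger value.
Tabulated electronegativity (Pauling): Be 1.57, Na 0.93, Br 2.96, In 1.78, Sn 1.96, I 2.66.
So from highest to lowest: Br > I > Sn > In > Be > Na.

Br > I > Sn > In > Be > Na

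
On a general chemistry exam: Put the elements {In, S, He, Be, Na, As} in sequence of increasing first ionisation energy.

He is in period 1, group 18; Be is in period 2, group 2; Na is in period 3, group 1; S is in period 3, group 16; As is in period 4, group 15; In is in period 5, group 13.
IE₁ increases left→right with effective nuclear charge and decreases top→bottom as the valence shell moves farther out.
These span different periods and groups, so the two trends combine.
In > Na: period and group pull opposite ways; the across-period shift dominates (558 vs 496 kJ/mol).
Be > In: the two effects oppose for this pair; the down-group effect wins (900 vs 558 kJ/mol).
As > Be: period and group pull opposite ways; the across-period shift dominates (947 vs 900 kJ/mol).
S > As: relative to As, both the across-period and down-group shifts push S's first ionization energy up.
He > S: both effects reinforce here, so He is clearly the higher of the two.
For reference (kJ/mol): He 2372, Be 900, Na 496, S 1000, As 947, In 558.
So from lowest to highest: Na < In < Be < As < S < He.

Na < In < Be < As < S < He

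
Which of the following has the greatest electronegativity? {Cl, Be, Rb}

Be is in period 2, group 2; Cl is in period 3, group 17; Rb is in period 5, group 1.
Smaller atoms with higher effective nuclear charge are more electronegative.
These span different periods and groups, so the two trends combine.
Be > Rb: relative to Rb, both the across-period and down-group shifts push Be's electronegativity up.
Cl > Be: period and group pull opposite ways; the across-period shift dominates (3.16 vs 1.57).
Tabulated electronegativity (Pauling): Be 1.57, Cl 3.16, Rb 0.82.
The greatest electronegativity among these belongs to Cl.

Cl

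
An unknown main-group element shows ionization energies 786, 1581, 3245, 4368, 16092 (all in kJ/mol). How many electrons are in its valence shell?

4

Look for the largest jump between consecutive ionization energies: IE5/IE4 ≈ 3.7, far larger than any earlier ratio.
That jump marks the point where a core electron is being removed. So the atom has 4 valence electrons.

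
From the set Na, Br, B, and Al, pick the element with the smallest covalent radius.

B

Moving right in a period, electrons are added to the same shell under a stronger nuclear pull, so atoms get smaller; moving down, a new shell is opened and atoms get larger.
These span different periods and groups, so the two trends combine.
Br > B: the two effects oppose for this pair; the down-group effect wins (114 vs 85 pm).
Al > Br: the two effects oppose for this pair; the across-period effect wins (126 vs 114 pm).
Na > Al: both are in period 3; the period trend gives Na the larger value.
Approximate values (pm): B 85, Na 155, Al 126, Br 114.
The smallest covalent radius among these belongs to B.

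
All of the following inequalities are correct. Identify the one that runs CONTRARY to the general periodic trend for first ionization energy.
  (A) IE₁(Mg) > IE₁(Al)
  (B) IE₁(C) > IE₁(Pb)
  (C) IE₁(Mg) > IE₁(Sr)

The general trend: first ionization energy increases across a period and decreases down a group.
(A) Mg (period 3, group 2) vs Al (period 3, group 13): the stated order contradicts the simple trend.
(B) C (period 2, group 14) vs Pb (period 6, group 14): the stated order agrees with the simple trend.
(C) Mg (period 3, group 2) vs Sr (period 5, group 2): the stated order agrees with the simple trend.
The exception is (A): Al's single 3p electron is easier to remove than one from Mg's filled 3s².

(A)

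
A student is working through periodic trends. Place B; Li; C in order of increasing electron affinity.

Li is in period 2, group 1; B is in period 2, group 13; C is in period 2, group 14.
Electron affinity generally becomes more exothermic across a period toward the halogens and less exothermic down a group.
All lie in period 2; the across-period trend (electron affinity increases left to right) applies, with the exception below.
Note the exception: Li has a higher electron affinity than B, contrary to the simple trend — B's ns²np¹ configuration gives only a small electron affinity — the sparsely filled np subshell binds an added electron weakly.
For reference (kJ/mol): Li 60, B 27, C 122.
So from lowest to highest: B < Li < C.

B, Li, C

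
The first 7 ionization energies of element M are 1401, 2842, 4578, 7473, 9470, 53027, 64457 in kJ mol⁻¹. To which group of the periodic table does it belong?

Group 15

Look for the largest jump between consecutive ionization energies: IE6/IE5 ≈ 5.6, far larger than any earlier ratio.
That jump marks the point where a core electron is being removed. So the atom has 5 valence electrons.
A main-group element with 5 valence electrons is in group 15.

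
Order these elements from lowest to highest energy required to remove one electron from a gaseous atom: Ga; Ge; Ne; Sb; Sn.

Across a period the outer electron is held more tightly (higher IE₁); down a group it sits in a higher shell, more shielded, and comes off more easily.
Neither a single period nor a single group — weigh both effects.
Sn > Ga: period and group pull opposite ways; the across-period shift dominates (709 vs 579 kJ/mol).
Ge > Sn: Ge sits above Sn in group 14, so the down-group effect alone puts Ge higher.
Sb > Ge: period and group pull opposite ways; the across-period shift dominates (831 vs 762 kJ/mol).
Ne > Sb: both effects reinforce here, so Ne is clearly the higher of the two.
For reference (kJ/mol): Ne 2081, Ga 579, Ge 762, Sn 709, Sb 831.
So from lowest to highest: Ga < Sn < Ge < Sb < Ne.

Ga < Sn < Ge < Sb < Ne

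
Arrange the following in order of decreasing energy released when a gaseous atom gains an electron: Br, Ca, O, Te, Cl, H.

H is in period 1, group 1; O is in period 2, group 16; Cl is in period 3, group 17; Ca is in period 4, group 2; Br is in period 4, group 17; Te is in period 5, group 16.
EA tends to increase across a period and decrease down a group, though the pattern is less regular than for IE or radius.
Neither a single period nor a single group — weigh both effects.
H > Ca: the two effects oppose for this pair; the down-group effect wins (73 vs 2 kJ/mol).
O > H: the two effects oppose for this pair; the across-period effect wins (141 vs 73 kJ/mol).
Te > O: this pair runs against the simple trend — see the exception note.
Br > Te: relative to Te, both the across-period and down-group shifts push Br's electron affinity up.
Cl > Br: Cl sits above Br in group 17, so the down-group effect alone puts Cl higher.
Note the exception: Te has a higher electron affinity than O, contrary to the simple trend — O's compact 2p subshell gives strong electron–electron repulsion on the added electron.
Tabulated electron affinity (kJ/mol): H 73, O 141, Cl 349, Ca 2, Br 325, Te 190.
So from highest to lowest: Cl > Br > Te > O > H > Ca.

Cl > Br > Te > O > H > Ca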